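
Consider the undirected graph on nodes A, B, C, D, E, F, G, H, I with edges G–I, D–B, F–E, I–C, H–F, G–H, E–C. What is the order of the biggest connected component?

6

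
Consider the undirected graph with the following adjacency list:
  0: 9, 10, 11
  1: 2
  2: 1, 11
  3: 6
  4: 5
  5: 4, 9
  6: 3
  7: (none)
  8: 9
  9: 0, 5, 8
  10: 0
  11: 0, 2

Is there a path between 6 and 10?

The component containing 6 is {3, 6}, and 10 is not in it.

No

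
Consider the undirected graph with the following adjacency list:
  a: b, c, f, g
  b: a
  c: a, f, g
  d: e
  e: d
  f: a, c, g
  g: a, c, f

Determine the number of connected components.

Starting from d we can reach d, e. That is one component of size 2.
Starting from a we can reach a, b, c, f, g. That is one component of size 5.
Total: 2 components.

2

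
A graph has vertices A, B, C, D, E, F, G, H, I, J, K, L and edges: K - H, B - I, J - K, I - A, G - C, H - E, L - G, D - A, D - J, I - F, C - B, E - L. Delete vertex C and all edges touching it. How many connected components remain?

1

With C gone, the remaining components are: {A, B, D, E, F, G, H, I, J, K, L}.
That is 1 component.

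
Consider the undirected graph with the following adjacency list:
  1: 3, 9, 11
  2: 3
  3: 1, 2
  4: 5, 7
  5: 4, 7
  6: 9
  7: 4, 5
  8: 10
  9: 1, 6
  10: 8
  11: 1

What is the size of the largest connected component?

Starting from 8 we can reach 8, 10. That is one component of size 2.
Starting from 4 we can reach 4, 5, 7. That is one component of size 3.
Starting from 1 we can reach 1, 2, 3, 6, 9, 11. That is one component of size 6.
The largest has 6 vertices.

6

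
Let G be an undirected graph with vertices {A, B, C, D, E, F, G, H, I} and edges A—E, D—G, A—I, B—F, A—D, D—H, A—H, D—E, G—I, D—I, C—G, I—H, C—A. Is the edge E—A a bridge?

After removing E—A, the path E-D-A still connects them, so the edge is not a bridge.

No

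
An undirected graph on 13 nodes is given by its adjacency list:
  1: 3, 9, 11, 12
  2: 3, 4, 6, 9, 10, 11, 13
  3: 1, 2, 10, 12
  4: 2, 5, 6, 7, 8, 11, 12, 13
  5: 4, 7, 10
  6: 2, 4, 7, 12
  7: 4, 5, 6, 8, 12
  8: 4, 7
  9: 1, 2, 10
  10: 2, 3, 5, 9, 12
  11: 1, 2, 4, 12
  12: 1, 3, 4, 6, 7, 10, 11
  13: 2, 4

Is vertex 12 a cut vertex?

No

Deleting 12 leaves 1 component (was 1) (its neighbors 1, 3, 4, 6, 7, 10, 11 remain connected to each other), so 12 is not a cut vertex.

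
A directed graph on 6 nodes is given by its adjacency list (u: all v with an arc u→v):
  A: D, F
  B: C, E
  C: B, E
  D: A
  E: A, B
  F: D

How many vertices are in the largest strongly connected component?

3

{B, C, E} are all mutually reachable — one SCC of size 3.
{A, D, F} are all mutually reachable — one SCC of size 3.
The largest has 3 vertices.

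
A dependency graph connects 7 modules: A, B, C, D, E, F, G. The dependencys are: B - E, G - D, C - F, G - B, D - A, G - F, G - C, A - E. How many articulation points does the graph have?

1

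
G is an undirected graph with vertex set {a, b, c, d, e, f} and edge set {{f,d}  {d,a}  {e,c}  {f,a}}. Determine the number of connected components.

3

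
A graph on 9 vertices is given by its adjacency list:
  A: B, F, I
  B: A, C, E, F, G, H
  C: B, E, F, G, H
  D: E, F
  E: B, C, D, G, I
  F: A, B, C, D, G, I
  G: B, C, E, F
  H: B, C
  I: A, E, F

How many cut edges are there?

The edges on the cycle F-A-I-E-C-F are not bridges since each lies on that cycle.
Every edge lies on some cycle, so there are no bridges.

0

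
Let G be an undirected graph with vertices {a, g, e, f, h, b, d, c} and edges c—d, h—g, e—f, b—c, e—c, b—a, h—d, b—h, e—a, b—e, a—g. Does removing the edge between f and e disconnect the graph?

Removing f—e leaves no path between f and e: the component count goes from 1 to 2. So it is a bridge.

Yes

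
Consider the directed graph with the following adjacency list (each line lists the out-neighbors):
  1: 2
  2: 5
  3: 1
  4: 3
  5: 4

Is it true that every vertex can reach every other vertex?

From 1 we can reach every vertex (1, 2, 3, 4, 5), and every vertex can reach 1 (1, 2, 3, 4, 5). So the whole graph is one strongly connected component.

Yes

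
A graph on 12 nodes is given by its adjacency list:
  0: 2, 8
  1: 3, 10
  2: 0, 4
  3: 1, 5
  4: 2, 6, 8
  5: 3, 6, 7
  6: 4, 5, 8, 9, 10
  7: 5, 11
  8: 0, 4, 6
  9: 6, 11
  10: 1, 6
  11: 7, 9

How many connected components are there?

Starting from 0 we can reach 0, 1, 2, 3, 4, 5, 6, 7, 8, 9, 10, 11. That is one component of size 12.
Total: 1 component.

1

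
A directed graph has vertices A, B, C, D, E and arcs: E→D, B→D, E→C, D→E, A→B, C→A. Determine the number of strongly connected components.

1

{A, B, C, D, E} are all mutually reachable — one SCC of size 5.
That gives 1 strongly connected component.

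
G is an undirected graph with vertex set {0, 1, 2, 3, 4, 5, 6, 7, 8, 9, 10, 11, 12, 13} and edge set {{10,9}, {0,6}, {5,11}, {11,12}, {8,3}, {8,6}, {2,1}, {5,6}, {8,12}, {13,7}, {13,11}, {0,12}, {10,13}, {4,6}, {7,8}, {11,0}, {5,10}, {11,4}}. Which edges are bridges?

1-2, 10-9, 3-8

The edges on the cycle 13-7-8-12-0-11-13 are not bridges since each lies on that cycle.
But removing 8–3 disconnects 8 from 3; removing 2–1 disconnects 2 from 1; removing 10–9 disconnects 10 from 9 — these are bridges.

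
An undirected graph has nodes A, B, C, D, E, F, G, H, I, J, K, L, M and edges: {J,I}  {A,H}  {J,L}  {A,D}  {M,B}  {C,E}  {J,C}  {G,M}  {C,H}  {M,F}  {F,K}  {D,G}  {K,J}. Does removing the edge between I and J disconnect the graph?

Yes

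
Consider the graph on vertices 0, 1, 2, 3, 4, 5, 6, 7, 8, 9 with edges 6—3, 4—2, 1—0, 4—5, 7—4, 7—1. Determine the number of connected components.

8 is isolated — a component by itself.
9 is isolated — a component by itself.
Starting from 3 we can reach 3, 6. That is one component of size 2.
Starting from 0 we can reach 0, 1, 2, 4, 5, 7. That is one component of size 6.
Total: 4 components.

4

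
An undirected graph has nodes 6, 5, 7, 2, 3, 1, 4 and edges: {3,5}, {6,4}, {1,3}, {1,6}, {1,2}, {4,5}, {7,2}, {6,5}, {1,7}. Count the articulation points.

Removing 1 increases the component count from 1 to 2, so 1 is a cut vertex.
By contrast removing 2 leaves 1 component; it is not a cut vertex. No other vertex is a cut vertex either.

1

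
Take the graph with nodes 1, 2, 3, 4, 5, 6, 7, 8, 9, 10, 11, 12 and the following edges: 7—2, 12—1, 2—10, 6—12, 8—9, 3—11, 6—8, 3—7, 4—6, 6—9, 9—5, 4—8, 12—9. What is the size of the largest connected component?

7

Starting from 2 we can reach 2, 3, 7, 10, 11. That is one component of size 5.
Starting from 1 we can reach 1, 4, 5, 6, 8, 9, 12. That is one component of size 7.
The largest has 7 vertices.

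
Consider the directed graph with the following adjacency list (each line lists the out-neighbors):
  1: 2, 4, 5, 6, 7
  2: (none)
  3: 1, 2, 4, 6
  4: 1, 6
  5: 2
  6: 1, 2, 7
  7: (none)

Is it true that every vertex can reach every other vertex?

There is no directed path from 2 to 6, so the graph is not strongly connected.

No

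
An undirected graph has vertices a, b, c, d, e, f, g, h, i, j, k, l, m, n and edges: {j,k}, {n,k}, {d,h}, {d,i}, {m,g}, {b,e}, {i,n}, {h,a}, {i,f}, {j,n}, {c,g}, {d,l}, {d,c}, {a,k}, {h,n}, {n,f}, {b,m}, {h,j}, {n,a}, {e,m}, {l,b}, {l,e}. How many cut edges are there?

The edges on the cycle l-b-e-l are not bridges since each lies on that cycle.
Every edge lies on some cycle, so there are no bridges.

0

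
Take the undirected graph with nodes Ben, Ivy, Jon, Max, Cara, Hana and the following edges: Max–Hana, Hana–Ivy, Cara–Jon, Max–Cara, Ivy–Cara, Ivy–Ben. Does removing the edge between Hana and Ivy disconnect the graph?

No

After removing Hana–Ivy, the path Hana-Max-Cara-Ivy still connects them, so the edge is not a bridge.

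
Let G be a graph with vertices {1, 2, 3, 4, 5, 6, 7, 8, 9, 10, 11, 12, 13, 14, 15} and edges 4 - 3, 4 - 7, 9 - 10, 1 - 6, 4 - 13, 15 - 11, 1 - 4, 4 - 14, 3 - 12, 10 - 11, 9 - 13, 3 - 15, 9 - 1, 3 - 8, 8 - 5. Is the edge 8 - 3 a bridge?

Yes

Removing 8 - 3 leaves no path between 8 and 3: the component count goes from 2 to 3. So it is a bridge.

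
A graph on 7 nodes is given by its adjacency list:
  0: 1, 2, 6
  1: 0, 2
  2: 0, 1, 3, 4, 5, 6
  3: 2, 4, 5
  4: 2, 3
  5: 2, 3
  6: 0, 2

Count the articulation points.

1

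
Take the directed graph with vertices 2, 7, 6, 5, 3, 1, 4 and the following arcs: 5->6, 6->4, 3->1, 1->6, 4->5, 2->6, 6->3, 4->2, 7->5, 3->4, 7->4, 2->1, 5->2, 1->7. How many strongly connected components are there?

1

{1, 2, 3, 4, 5, 6, 7} are all mutually reachable — one SCC of size 7.
That gives 1 strongly connected component.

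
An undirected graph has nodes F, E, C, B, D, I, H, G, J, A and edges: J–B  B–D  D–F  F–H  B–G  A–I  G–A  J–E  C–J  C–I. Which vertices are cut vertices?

B, D, F, J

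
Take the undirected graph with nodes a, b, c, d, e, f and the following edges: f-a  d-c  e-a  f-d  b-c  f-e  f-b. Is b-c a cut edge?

No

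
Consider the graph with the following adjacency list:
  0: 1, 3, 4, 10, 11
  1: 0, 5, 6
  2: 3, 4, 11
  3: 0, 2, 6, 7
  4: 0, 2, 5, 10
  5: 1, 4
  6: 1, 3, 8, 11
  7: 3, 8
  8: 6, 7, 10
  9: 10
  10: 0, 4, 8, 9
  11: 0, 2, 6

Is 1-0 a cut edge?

No

After removing 1-0, the path 1-6-3-0 still connects them, so the edge is not a bridge.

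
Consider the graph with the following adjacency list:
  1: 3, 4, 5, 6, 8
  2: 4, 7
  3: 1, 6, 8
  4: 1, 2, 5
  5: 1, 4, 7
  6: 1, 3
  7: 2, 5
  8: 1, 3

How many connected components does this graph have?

Starting from 1 we can reach 1, 2, 3, 4, 5, 6, 7, 8. That is one component of size 8.
Total: 1 component.

1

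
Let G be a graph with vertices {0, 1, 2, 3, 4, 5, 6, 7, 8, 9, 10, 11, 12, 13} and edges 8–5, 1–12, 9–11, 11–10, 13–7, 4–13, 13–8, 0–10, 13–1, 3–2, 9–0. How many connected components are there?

6 is isolated — a component by itself.
Starting from 2 we can reach 2, 3. That is one component of size 2.
Starting from 0 we can reach 0, 9, 10, 11. That is one component of size 4.
Starting from 1 we can reach 1, 4, 5, 7, 8, 12, 13. That is one component of size 7.
Total: 4 components.

4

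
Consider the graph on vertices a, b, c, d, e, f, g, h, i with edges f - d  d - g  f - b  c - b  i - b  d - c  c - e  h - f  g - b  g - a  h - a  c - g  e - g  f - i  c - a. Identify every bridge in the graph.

none

The edges on the cycle d-c-e-g-d are not bridges since each lies on that cycle.
Every edge lies on some cycle, so there are no bridges.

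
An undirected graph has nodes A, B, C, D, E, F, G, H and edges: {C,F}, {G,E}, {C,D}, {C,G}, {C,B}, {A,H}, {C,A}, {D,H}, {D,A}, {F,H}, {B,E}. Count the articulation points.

Removing C increases the component count from 1 to 2, so C is a cut vertex.
By contrast removing G leaves 1 component; it is not a cut vertex. No other vertex is a cut vertex either.

1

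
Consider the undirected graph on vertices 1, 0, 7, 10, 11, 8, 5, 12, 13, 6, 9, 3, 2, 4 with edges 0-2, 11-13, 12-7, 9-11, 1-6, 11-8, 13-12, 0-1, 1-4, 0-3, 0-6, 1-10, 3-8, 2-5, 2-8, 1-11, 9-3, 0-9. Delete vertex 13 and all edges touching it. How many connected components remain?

2

With 13 gone, the remaining components are: {7, 12}; {0, 1, 2, 3, 4, 5, 6, 8, 9, 10, 11}.
That is 2 components.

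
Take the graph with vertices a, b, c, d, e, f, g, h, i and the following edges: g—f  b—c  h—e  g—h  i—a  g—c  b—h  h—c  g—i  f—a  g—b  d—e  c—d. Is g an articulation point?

Yes

Deleting g raises the number of components from 1 to 2, so g is a cut vertex.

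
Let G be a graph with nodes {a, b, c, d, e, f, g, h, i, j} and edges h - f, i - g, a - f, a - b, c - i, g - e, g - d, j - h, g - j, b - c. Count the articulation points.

1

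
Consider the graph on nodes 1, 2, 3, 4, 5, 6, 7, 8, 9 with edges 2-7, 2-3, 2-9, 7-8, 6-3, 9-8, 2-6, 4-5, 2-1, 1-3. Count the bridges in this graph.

The edges on the cycle 2-6-3-2 are not bridges since each lies on that cycle.
But removing 5-4 disconnects 5 from 4 — this is a bridge.

1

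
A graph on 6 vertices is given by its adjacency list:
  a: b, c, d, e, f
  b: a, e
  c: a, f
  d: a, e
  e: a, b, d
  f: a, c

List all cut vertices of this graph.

Removing a increases the component count from 1 to 2, so a is a cut vertex.
By contrast removing b leaves 1 component; it is not a cut vertex. No other vertex is a cut vertex either.

a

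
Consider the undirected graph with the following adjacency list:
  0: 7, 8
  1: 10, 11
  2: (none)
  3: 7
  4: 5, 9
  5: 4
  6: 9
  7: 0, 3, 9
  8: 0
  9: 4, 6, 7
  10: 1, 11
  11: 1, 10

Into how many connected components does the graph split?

2 is isolated — a component by itself.
Starting from 1 we can reach 1, 10, 11. That is one component of size 3.
Starting from 0 we can reach 0, 3, 4, 5, 6, 7, 8, 9. That is one component of size 8.
Total: 3 components.

3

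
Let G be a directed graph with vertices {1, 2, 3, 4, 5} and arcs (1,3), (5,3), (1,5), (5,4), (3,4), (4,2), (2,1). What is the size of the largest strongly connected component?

5

{1, 2, 3, 4, 5} are all mutually reachable — one SCC of size 5.
The largest has 5 vertices.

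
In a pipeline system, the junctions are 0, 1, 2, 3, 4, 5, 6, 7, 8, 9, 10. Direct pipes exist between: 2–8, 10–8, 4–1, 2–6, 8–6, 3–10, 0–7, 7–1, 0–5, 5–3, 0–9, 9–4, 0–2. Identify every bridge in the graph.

none

The edges on the cycle 0-9-4-1-7-0 are not bridges since each lies on that cycle.
Every edge lies on some cycle, so there are no bridges.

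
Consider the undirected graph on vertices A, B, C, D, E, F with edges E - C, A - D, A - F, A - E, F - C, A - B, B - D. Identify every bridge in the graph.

The edges on the cycle A-B-D-A are not bridges since each lies on that cycle.
Every edge lies on some cycle, so there are no bridges.

none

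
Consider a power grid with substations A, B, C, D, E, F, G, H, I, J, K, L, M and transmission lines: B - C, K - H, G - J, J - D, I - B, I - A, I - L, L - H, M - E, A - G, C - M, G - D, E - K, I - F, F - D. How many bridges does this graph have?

0

The edges on the cycle I-B-C-M-E-K-H-L-I are not bridges since each lies on that cycle.
Every edge lies on some cycle, so there are no bridges.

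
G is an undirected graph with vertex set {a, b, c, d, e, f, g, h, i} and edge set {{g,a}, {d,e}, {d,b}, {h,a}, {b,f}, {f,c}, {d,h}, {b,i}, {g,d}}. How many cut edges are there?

5

The edges on the cycle g-d-h-a-g are not bridges since each lies on that cycle.
But removing d–b disconnects d from b; removing b–f disconnects b from f; removing c–f disconnects c from f; removing e–d disconnects e from d — these are bridges.
In total 5 edges are bridges.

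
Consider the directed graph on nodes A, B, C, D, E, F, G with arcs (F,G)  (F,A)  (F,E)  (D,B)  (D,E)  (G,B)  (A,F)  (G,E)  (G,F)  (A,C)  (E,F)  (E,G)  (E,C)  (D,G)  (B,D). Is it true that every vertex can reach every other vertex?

No

There is no directed path from C to D, so the graph is not strongly connected.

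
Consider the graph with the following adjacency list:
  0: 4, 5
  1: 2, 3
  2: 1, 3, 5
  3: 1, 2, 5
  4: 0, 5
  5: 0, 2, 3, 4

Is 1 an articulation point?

No

Deleting 1 leaves 1 component (was 1) (its neighbors 2, 3 remain connected to each other), so 1 is not a cut vertex.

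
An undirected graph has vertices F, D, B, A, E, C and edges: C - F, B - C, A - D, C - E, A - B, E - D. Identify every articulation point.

Removing C increases the component count from 1 to 2, so C is a cut vertex.
By contrast removing E leaves 1 component; it is not a cut vertex. No other vertex is a cut vertex either.

C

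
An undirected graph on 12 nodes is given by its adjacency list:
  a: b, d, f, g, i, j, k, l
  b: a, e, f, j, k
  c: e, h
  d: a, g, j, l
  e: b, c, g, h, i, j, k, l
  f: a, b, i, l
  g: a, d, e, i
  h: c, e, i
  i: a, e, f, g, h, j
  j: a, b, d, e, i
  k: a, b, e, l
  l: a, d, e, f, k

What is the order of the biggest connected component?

Starting from a we can reach a, b, c, d, e, f, g, h, i, j, k, l. That is one component of size 12.
The largest has 12 vertices.

12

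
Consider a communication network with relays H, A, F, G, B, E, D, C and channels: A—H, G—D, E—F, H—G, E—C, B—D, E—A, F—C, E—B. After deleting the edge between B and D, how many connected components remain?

B and D are still connected via B-E-A-H-G-D, so the component count stays at 1.

1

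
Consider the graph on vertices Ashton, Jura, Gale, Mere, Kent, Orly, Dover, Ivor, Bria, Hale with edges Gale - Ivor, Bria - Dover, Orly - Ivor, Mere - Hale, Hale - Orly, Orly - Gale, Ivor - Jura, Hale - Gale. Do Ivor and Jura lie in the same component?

Yes

From Ivor we can reach Gale, Hale, Ivor, Jura, Mere, Orly, which includes Jura.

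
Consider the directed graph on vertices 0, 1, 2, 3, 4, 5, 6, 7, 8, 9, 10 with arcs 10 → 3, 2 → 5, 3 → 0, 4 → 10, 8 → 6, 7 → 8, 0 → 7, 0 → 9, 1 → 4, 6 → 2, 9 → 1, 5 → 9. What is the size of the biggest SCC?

11

{0, 1, 2, 3, 4, 5, 6, 7, 8, 9, 10} are all mutually reachable — one SCC of size 11.
The largest has 11 vertices.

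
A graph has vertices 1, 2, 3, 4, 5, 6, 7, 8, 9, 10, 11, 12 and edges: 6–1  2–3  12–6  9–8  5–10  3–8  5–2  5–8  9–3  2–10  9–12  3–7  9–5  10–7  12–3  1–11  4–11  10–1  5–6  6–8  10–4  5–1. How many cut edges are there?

The edges on the cycle 9-12-6-5-9 are not bridges since each lies on that cycle.
Every edge lies on some cycle, so there are no bridges.

0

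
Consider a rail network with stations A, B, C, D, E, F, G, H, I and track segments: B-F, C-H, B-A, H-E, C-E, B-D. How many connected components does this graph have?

4

I is isolated — a component by itself.
G is isolated — a component by itself.
Starting from C we can reach C, E, H. That is one component of size 3.
Starting from A we can reach A, B, D, F. That is one component of size 4.
Total: 4 components.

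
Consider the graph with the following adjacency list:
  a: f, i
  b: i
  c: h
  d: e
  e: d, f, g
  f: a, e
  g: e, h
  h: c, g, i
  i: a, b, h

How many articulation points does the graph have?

3

Removing e increases the component count from 1 to 2, so e is a cut vertex.
Removing h increases the component count from 1 to 2, so h is a cut vertex.
Removing i increases the component count from 1 to 2, so i is a cut vertex.
By contrast removing b leaves 1 component; it is not a cut vertex. No other vertex is a cut vertex either.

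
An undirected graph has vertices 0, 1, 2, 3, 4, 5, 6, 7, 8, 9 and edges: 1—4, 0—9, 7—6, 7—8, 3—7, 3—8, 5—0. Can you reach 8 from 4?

No

The component containing 4 is {1, 4}, and 8 is not in it.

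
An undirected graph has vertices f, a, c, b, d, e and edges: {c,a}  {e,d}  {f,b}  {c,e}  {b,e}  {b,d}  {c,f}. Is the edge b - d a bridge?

No

After removing b - d, the path b-e-d still connects them, so the edge is not a bridge.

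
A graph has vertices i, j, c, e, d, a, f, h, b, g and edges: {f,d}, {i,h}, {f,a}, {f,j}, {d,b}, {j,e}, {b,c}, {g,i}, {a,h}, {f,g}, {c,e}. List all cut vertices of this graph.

Removing f increases the component count from 1 to 2, so f is a cut vertex.
By contrast removing g leaves 1 component; it is not a cut vertex. No other vertex is a cut vertex either.

f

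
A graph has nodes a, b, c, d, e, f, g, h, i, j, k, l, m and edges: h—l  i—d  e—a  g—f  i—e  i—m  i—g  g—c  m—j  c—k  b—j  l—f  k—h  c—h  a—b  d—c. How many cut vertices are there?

1

Removing i increases the component count from 1 to 2, so i is a cut vertex.
By contrast removing f leaves 1 component; it is not a cut vertex. No other vertex is a cut vertex either.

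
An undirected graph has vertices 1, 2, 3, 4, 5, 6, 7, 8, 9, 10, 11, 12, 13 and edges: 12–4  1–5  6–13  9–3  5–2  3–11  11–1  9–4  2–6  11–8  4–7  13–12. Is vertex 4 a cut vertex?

Deleting 4 raises the number of components from 2 to 3, so 4 is a cut vertex.

Yes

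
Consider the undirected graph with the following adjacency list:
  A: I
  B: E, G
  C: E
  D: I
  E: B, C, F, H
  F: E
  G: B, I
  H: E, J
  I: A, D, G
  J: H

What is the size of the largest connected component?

10

Starting from A we can reach A, B, C, D, E, F, G, H, I, J. That is one component of size 10.
The largest has 10 vertices.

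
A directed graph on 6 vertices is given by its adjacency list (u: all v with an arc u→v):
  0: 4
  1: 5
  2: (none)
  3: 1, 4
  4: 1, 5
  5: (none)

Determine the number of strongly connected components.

{5} is an SCC by itself.
{3} is an SCC by itself.
{1} is an SCC by itself.
{0} is an SCC by itself.
{4} is an SCC by itself.
(and 1 more singleton SCC)
That gives 6 strongly connected components.

6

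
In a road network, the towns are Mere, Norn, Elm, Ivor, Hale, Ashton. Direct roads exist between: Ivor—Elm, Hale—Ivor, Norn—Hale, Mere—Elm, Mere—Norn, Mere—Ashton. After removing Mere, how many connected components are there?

With Mere gone, the remaining components are: {Ashton}; {Elm, Hale, Ivor, Norn}.
That is 2 components.

2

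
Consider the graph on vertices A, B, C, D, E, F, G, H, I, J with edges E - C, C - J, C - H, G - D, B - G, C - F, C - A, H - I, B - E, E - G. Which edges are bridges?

A-C, C-E, C-F, C-H, C-J, D-G, H-I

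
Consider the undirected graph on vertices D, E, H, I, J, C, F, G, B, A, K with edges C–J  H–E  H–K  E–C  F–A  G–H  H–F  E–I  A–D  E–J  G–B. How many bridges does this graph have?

The edges on the cycle E-C-J-E are not bridges since each lies on that cycle.
But removing H–F disconnects H from F; removing G–B disconnects G from B; removing K–H disconnects K from H; removing D–A disconnects D from A — these are bridges.
In total 8 edges are bridges.

8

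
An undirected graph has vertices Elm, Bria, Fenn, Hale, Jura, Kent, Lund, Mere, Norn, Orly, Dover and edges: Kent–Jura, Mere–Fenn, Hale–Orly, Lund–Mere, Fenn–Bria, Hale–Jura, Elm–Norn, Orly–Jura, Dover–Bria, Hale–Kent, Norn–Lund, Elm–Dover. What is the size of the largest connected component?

7

Starting from Hale we can reach Hale, Jura, Kent, Orly. That is one component of size 4.
Starting from Elm we can reach Elm, Bria, Fenn, Lund, Mere, Norn, Dover. That is one component of size 7.
The largest has 7 vertices.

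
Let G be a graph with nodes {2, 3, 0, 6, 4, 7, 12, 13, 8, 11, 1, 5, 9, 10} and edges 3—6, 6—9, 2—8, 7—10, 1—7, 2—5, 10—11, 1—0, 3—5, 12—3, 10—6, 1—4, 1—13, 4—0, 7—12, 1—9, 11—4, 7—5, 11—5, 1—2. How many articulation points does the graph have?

Removing 1 increases the component count from 1 to 2, so 1 is a cut vertex.
Removing 2 increases the component count from 1 to 2, so 2 is a cut vertex.
By contrast removing 4 leaves 1 component; it is not a cut vertex. No other vertex is a cut vertex either.

2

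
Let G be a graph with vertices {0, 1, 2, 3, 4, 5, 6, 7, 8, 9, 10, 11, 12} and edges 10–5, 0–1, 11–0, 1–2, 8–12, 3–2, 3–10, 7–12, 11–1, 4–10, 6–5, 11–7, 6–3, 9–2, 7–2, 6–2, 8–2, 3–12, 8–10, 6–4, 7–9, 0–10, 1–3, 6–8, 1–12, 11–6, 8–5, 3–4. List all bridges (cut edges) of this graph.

The edges on the cycle 6-3-4-10-5-8-6 are not bridges since each lies on that cycle.
Every edge lies on some cycle, so there are no bridges.

none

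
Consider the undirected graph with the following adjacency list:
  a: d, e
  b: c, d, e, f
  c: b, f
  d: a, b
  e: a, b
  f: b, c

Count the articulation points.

1

Removing b increases the component count from 1 to 2, so b is a cut vertex.
By contrast removing a leaves 1 component; it is not a cut vertex. No other vertex is a cut vertex either.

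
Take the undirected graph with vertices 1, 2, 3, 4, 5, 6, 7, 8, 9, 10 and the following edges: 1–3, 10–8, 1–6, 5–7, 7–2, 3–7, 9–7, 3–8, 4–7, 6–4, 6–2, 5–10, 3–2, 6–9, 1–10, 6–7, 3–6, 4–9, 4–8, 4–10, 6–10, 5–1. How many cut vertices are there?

Removing 5, for instance, still leaves 1 component. No single vertex removal increases the component count — the graph has no articulation points.

0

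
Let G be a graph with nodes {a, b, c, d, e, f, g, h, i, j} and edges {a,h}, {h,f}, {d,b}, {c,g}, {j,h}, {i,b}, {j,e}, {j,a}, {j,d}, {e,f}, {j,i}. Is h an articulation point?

No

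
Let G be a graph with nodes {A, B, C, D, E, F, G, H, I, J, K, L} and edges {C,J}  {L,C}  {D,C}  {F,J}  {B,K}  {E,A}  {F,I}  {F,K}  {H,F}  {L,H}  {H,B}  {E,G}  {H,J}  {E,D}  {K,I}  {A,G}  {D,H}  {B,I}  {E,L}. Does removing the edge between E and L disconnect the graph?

After removing E-L, the path E-D-H-L still connects them, so the edge is not a bridge.

No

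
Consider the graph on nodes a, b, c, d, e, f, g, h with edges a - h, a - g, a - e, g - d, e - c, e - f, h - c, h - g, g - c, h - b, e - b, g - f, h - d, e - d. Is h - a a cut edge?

After removing h - a, the path h-g-a still connects them, so the edge is not a bridge.

No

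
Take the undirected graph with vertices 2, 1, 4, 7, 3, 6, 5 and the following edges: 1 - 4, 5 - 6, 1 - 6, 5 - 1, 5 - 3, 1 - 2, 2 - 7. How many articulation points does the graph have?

Removing 1 increases the component count from 1 to 3, so 1 is a cut vertex.
Removing 2 increases the component count from 1 to 2, so 2 is a cut vertex.
Removing 5 increases the component count from 1 to 2, so 5 is a cut vertex.
By contrast removing 4 leaves 1 component; it is not a cut vertex. No other vertex is a cut vertex either.

3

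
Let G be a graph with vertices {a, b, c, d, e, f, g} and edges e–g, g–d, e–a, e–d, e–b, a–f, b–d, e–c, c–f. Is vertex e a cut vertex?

Yes

Deleting e raises the number of components from 1 to 2, so e is a cut vertex.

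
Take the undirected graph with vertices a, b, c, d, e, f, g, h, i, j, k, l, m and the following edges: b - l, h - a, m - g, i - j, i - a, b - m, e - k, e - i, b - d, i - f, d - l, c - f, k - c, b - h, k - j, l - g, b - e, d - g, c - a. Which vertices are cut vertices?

b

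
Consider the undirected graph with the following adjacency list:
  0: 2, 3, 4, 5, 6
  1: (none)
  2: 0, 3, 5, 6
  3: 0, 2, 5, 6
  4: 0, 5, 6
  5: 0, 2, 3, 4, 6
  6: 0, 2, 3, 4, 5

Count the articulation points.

0

Removing 3, for instance, still leaves 2 components. No single vertex removal increases the component count — the graph has no articulation points.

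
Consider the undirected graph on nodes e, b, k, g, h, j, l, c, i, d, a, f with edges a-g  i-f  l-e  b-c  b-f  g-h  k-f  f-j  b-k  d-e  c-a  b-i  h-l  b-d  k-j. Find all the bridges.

The edges on the cycle b-k-j-f-b are not bridges since each lies on that cycle.
Every edge lies on some cycle, so there are no bridges.

none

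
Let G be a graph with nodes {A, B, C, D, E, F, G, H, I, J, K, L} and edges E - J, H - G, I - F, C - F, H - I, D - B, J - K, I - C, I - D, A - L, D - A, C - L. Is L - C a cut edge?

After removing L - C, the path L-A-D-I-C still connects them, so the edge is not a bridge.

No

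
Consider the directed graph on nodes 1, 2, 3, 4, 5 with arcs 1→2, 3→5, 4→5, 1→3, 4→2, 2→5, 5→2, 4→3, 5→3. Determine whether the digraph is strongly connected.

No

There is no directed path from 4 to 1, so the graph is not strongly connected.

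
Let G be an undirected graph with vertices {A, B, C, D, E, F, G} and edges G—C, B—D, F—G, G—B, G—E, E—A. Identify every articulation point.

B, E, G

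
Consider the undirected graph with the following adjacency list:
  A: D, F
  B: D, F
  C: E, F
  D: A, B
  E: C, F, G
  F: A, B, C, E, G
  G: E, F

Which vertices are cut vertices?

F

Removing F increases the component count from 1 to 2, so F is a cut vertex.
By contrast removing B leaves 1 component; it is not a cut vertex. No other vertex is a cut vertex either.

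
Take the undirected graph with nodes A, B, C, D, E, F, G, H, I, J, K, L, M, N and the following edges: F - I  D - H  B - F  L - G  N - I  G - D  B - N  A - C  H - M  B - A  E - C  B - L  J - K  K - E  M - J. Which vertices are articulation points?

B

Removing B increases the component count from 1 to 2, so B is a cut vertex.
By contrast removing I leaves 1 component; it is not a cut vertex. No other vertex is a cut vertex either.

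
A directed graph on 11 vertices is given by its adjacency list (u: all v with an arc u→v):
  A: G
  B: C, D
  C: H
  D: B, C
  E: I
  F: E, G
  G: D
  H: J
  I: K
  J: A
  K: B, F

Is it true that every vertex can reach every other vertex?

There is no directed path from J to K, so the graph is not strongly connected.

No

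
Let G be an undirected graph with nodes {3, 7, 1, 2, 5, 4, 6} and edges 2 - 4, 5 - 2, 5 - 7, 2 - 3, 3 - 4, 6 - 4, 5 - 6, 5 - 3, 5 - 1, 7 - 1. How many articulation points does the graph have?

1

Removing 5 increases the component count from 1 to 2, so 5 is a cut vertex.
By contrast removing 7 leaves 1 component; it is not a cut vertex. No other vertex is a cut vertex either.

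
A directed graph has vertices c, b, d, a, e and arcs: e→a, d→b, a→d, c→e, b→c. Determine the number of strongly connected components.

{a, b, c, d, e} are all mutually reachable — one SCC of size 5.
That gives 1 strongly connected component.

1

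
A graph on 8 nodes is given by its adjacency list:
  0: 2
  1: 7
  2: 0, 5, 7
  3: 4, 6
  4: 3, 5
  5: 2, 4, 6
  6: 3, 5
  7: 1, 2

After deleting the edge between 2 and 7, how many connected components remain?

Before removal there is 1 component.
2-7 is a bridge — removing it separates 2's side from 7's side.
After removal: 2 components.

2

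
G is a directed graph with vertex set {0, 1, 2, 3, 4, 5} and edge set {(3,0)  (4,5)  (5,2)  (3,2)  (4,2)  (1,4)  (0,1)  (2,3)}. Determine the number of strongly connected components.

1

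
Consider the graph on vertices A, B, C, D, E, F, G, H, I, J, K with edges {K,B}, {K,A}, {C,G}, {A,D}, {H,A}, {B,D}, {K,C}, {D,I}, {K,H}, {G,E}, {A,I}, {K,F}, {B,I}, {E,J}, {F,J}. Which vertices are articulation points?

K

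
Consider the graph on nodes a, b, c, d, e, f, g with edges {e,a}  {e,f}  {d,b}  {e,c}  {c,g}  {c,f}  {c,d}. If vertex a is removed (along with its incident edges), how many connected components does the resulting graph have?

With a gone, the remaining components are: {b, c, d, e, f, g}.
That is 1 component.

1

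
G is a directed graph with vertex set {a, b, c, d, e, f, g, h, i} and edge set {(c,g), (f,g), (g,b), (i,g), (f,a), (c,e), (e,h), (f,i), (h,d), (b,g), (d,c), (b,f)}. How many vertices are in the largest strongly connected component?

4

{c, d, e, h} are all mutually reachable — one SCC of size 4.
{b, f, g, i} are all mutually reachable — one SCC of size 4.
{a} is an SCC by itself.
The largest has 4 vertices.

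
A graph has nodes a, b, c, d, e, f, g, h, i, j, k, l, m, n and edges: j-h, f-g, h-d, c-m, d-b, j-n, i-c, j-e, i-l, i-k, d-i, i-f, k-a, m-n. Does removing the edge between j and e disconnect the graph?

Removing j-e leaves no path between j and e: the component count goes from 1 to 2. So it is a bridge.

Yes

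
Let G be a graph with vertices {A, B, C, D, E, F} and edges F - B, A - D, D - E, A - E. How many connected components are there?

3

C is isolated — a component by itself.
Starting from B we can reach B, F. That is one component of size 2.
Starting from A we can reach A, D, E. That is one component of size 3.
Total: 3 components.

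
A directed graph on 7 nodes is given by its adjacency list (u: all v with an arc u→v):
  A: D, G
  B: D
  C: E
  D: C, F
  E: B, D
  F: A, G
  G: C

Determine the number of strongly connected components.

{A, B, C, D, E, F, G} are all mutually reachable — one SCC of size 7.
That gives 1 strongly connected component.

1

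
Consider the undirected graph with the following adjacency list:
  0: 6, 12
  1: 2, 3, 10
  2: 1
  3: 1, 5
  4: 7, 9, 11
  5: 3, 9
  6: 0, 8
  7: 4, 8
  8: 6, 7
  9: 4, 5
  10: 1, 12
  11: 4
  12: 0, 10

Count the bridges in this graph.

The edges on the cycle 1-3-5-9-4-7-8-6-0-12-10-1 are not bridges since each lies on that cycle.
But removing 11-4 disconnects 11 from 4; removing 1-2 disconnects 1 from 2 — these are bridges.
That makes 2 bridges.

2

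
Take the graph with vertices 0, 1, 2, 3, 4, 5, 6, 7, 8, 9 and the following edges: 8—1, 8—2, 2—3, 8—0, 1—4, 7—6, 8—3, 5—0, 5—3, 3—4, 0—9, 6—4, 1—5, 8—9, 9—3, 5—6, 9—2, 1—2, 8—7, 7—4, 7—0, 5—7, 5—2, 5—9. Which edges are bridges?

none

The edges on the cycle 1-5-7-0-9-2-1 are not bridges since each lies on that cycle.
Every edge lies on some cycle, so there are no bridges.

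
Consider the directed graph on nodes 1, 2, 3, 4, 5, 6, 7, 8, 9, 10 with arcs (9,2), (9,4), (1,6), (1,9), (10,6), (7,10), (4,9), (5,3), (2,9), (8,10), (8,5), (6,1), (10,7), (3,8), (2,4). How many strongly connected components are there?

4

{2, 4, 9} are all mutually reachable — one SCC of size 3.
{3, 5, 8} are all mutually reachable — one SCC of size 3.
{1, 6} are all mutually reachable — one SCC of size 2.
{7, 10} are all mutually reachable — one SCC of size 2.
That gives 4 strongly connected components.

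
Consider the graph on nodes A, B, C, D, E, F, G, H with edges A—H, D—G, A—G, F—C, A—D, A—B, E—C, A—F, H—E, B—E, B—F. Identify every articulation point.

A

Removing A increases the component count from 1 to 2, so A is a cut vertex.
By contrast removing G leaves 1 component; it is not a cut vertex. No other vertex is a cut vertex either.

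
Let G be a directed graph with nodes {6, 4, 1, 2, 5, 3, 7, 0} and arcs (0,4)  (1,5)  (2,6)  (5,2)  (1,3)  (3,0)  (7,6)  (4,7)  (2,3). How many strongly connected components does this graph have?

8

{7} is an SCC by itself.
{0} is an SCC by itself.
{6} is an SCC by itself.
{5} is an SCC by itself.
{3} is an SCC by itself.
(and 3 more singleton SCCs)
That gives 8 strongly connected components.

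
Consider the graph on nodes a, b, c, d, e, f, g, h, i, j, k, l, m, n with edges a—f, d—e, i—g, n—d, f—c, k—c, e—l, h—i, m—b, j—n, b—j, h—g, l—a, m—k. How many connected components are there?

2

Starting from g we can reach g, h, i. That is one component of size 3.
Starting from a we can reach a, b, c, d, e, f, j, k, l, m, n. That is one component of size 11.
Total: 2 components.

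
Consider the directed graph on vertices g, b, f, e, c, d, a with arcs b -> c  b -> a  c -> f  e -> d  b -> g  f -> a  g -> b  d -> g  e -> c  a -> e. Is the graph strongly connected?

Yes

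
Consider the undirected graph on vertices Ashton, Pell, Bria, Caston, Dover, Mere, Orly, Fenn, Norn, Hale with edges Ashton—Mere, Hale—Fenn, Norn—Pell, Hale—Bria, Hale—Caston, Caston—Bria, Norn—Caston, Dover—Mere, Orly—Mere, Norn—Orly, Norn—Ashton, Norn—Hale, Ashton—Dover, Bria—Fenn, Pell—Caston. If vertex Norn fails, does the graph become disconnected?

Yes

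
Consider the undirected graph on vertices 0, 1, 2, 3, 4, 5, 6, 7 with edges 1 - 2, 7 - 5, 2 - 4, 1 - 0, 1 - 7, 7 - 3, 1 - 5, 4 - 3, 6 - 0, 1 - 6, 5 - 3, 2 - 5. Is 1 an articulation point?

Yes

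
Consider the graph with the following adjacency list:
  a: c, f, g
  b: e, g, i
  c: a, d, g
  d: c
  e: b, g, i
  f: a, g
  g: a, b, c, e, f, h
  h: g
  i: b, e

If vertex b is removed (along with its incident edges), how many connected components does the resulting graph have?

With b gone, the remaining components are: {a, c, d, e, f, g, h, i}.
That is 1 component.

1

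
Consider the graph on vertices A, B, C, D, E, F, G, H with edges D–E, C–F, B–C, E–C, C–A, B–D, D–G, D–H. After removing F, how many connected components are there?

With F gone, the remaining components are: {A, B, C, D, E, G, H}.
That is 1 component.

1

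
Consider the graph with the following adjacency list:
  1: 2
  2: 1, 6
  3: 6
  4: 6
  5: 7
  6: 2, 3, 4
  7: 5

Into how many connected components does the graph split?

2

Starting from 5 we can reach 5, 7. That is one component of size 2.
Starting from 1 we can reach 1, 2, 3, 4, 6. That is one component of size 5.
Total: 2 components.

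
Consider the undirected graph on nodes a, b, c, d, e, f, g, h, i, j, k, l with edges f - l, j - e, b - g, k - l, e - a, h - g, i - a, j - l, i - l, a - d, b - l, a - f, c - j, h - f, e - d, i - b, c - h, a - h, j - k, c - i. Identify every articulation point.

none

Removing l, for instance, still leaves 1 component. No single vertex removal increases the component count — the graph has no articulation points.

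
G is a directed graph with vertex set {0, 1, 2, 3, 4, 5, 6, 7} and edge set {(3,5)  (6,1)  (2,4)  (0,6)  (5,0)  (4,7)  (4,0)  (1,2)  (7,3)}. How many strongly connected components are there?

1

{0, 1, 2, 3, 4, 5, 6, 7} are all mutually reachable — one SCC of size 8.
That gives 1 strongly connected component.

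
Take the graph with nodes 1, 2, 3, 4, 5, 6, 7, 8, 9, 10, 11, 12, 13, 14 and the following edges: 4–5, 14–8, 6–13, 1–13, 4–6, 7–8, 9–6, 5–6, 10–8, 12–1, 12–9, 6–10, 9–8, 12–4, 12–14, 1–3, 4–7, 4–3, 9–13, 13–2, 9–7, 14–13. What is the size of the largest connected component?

11 is isolated — a component by itself.
Starting from 1 we can reach 1, 2, 3, 4, 5, 6, 7, 8, 9, 10, 12, 13, 14. That is one component of size 13.
The largest has 13 vertices.

13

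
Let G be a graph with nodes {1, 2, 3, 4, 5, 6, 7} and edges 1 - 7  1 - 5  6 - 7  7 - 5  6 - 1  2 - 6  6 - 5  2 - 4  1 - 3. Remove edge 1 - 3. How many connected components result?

2

Before removal there is 1 component.
1 - 3 is a bridge — removing it separates 1's side from 3's side.
After removal: 2 components.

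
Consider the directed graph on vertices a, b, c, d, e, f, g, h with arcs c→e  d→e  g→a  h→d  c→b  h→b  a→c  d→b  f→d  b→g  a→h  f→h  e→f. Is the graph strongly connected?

Yes

From a we can reach every vertex (a, b, c, d, e, f, g, h), and every vertex can reach a (a, b, c, d, e, f, g, h). So the whole graph is one strongly connected component.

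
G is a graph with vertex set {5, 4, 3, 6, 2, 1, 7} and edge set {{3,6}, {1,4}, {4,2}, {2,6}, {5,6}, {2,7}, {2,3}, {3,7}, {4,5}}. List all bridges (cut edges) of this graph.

1-4

The edges on the cycle 2-3-7-2 are not bridges since each lies on that cycle.
But removing 4–1 disconnects 4 from 1 — this is a bridge.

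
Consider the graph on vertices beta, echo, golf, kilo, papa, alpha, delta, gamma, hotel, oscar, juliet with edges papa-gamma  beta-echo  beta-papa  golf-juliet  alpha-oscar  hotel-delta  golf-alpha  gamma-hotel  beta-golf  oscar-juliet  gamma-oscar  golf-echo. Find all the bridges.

The edges on the cycle beta-golf-alpha-oscar-gamma-papa-beta are not bridges since each lies on that cycle.
But removing delta-hotel disconnects delta from hotel; removing gamma-hotel disconnects gamma from hotel — these are bridges.

delta-hotel, gamma-hotel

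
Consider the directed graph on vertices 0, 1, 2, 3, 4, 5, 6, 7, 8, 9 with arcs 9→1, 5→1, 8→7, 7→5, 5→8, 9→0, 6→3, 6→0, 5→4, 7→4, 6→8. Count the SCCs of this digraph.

8

{5, 7, 8} are all mutually reachable — one SCC of size 3.
{6} is an SCC by itself.
{2} is an SCC by itself.
{0} is an SCC by itself.
{1} is an SCC by itself.
(and 3 more singleton SCCs)
That gives 8 strongly connected components.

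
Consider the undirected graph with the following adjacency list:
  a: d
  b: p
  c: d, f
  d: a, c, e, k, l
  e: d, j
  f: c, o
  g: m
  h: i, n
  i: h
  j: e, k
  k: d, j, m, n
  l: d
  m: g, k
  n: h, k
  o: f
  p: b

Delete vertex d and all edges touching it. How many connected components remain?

5

With d gone, the remaining components are: {a}; {l}; {b, p}; {c, f, o}; {e, g, h, i, j, k, m, n}.
That is 5 components.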